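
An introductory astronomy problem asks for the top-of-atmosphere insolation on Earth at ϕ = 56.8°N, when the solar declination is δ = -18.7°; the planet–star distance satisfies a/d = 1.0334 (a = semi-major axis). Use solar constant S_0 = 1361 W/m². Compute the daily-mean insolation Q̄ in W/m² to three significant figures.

cos h₀ = −tan(+56.8°) tan(-18.700°) = 0.5173, h₀ = 1.0272 rad.
Bracket: h₀ sin ϕ sin δ + cos ϕ cos δ sin h₀ = 1.0272×0.83676×-0.32061 + 0.54756×0.94721×0.85583 = -0.275571 + 0.443880 = 0.168309.
Inverse-square distance factor (a/d)² = 1.0334² = 1.067916.
Q̄ = (S_0/π) × 1.067916 × [bracket] = (1361/π) × 1.067916 × 0.168309 = 77.87 W/m².

Q̄ ≈ 77.9 W/m²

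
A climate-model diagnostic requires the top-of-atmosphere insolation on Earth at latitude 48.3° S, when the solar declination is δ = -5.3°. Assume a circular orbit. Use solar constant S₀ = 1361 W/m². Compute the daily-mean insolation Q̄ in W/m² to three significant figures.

cos H₀ = −tan(-48.3°) tan(-5.300°) = -0.1041, H₀ = 1.6751 rad.
Bracket: H₀ sin φ sin δ + cos φ cos δ sin H₀ = 1.6751×-0.74664×-0.09237 + 0.66523×0.99572×0.99456 = 0.115527 + 0.658779 = 0.774306.
Q̄ = (S₀/π) × [bracket] = (1361/π) × 0.774306 = 335.4 W/m².

Q̄ ≈ 335 W/m²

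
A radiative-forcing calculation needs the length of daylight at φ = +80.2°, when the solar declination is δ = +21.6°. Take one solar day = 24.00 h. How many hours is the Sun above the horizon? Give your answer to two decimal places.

Sunrise equation: cos H₀ = −tan φ · tan δ = -2.2922 ≤ −1, so the Sun never sets (polar day) and H₀ = π.
Daylight = 2H₀/(2π) × 24.00 h = (3.1416/π) × 24.00 = 24.00 h.

24.00 h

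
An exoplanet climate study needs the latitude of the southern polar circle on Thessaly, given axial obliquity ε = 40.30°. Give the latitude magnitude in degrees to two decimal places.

49.70°

The polar circle is the lowest latitude that experiences at least one full rotation of continuous darkness at the northern-summer solstice; it lies at |ϕ| = 90° − ε = 90° − 40.30° = 49.70°.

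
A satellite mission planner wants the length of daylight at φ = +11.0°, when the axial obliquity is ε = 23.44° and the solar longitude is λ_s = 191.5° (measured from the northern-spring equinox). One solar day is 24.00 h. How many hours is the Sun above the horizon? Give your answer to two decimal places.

Solar declination: sin δ = sin ε · sin λ_s = sin 23.44° × sin 191.5° = -0.07931, so δ = -4.549°.
cos H₀ = −tan φ · tan δ = −tan(+11.0°) × tan(-4.549°) = 0.0155, so H₀ = 1.5553 rad = 89.11°.
Daylight = 2H₀/(2π) × 24.00 h = (1.5553/π) × 24.00 = 11.88 h.

11.88 h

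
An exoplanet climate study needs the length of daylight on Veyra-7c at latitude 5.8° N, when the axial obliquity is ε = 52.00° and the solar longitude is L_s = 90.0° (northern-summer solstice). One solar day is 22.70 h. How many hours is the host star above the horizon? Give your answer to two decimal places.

12.29 h

Solar declination: sin δ = sin ε · sin L_s = sin 52.00° × sin 90.0° = 0.78801, so δ = +52.000°.
cos h₀ = −tan ϕ · tan δ = −tan(+5.8°) × tan(+52.000°) = -0.1300, so h₀ = 1.7012 rad = 97.47°.
Daylight = 2h₀/(2π) × 22.70 h = (1.7012/π) × 22.70 = 12.29 h.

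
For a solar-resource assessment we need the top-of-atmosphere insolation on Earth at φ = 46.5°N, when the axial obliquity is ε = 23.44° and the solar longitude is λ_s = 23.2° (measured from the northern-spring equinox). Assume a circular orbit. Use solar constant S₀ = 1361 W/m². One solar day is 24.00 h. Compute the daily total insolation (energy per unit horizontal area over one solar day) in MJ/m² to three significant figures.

Solar declination: sin δ = sin ε · sin λ_s = sin 23.44° × sin 23.2° = 0.15671, so δ = +9.016°.
cos H₀ = −tan(+46.5°) tan(+9.016°) = -0.1672, H₀ = 1.7388 rad.
Bracket: H₀ sin φ sin δ + cos φ cos δ sin H₀ = 1.7388×0.72537×0.15671 + 0.68835×0.98765×0.98592 = 0.197654 + 0.670277 = 0.867931.
Q̄ = (S₀/π) × [bracket] = (1361/π) × 0.867931 = 376.00 W/m².
Daily total = Q̄ × 24.00 h × 3600 s/h = 376.00 × 24.00 × 3600 / 10⁶ = 32.49 MJ/m².

32.5 MJ/m²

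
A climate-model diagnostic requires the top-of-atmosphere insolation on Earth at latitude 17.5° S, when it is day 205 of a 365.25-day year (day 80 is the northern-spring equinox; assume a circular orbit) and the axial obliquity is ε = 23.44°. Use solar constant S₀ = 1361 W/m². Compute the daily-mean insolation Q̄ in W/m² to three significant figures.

Solar longitude: λ_s = 360° × (205 − 80)/365.25 = 123.203°.
sin δ = sin 23.44° × sin 123.203° = 0.33284, so δ = +19.441°.
cos H₀ = −tan(-17.5°) tan(+19.441°) = 0.1113, H₀ = 1.4593 rad.
Bracket: H₀ sin φ sin δ + cos φ cos δ sin H₀ = 1.4593×-0.30071×0.33284 + 0.95372×0.94298×0.99379 = -0.146059 + 0.893754 = 0.747695.
Q̄ = (S₀/π) × [bracket] = (1361/π) × 0.747695 = 323.9 W/m².

Q̄ ≈ 324 W/m²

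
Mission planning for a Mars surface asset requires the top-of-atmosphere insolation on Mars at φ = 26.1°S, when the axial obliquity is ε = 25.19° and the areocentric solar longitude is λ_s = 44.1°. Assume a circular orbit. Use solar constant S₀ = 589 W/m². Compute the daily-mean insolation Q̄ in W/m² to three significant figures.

Q̄ ≈ 124 W/m²

sin δ = sin 25.19° × sin 44.1° = 0.29620, so δ = +17.229°.
cos H₀ = −tan(-26.1°) tan(+17.229°) = 0.1519, H₀ = 1.4183 rad.
Bracket: H₀ sin φ sin δ + cos φ cos δ sin H₀ = 1.4183×-0.43994×0.29620 + 0.89803×0.95513×0.98839 = -0.184819 + 0.847777 = 0.662958.
Q̄ = (S₀/π) × [bracket] = (589/π) × 0.662958 = 124.3 W/m².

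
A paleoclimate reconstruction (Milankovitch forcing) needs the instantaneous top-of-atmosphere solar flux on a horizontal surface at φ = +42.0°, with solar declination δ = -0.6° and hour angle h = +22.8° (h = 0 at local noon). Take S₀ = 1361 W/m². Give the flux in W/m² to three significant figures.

cos θ_z = sin φ sin δ + cos φ cos δ cos h = -0.007007 + 0.685040 = 0.678033.
Flux = S₀ · cos θ_z = 1361 × 0.678033 = 922.8 W/m².

923 W/m²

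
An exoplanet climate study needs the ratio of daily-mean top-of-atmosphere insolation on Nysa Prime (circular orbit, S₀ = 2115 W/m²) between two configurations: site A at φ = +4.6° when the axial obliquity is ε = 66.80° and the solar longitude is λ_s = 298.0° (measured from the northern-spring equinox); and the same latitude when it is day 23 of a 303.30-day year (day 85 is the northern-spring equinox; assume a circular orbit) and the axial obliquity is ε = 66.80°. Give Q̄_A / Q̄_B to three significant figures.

— Configuration A (φ=+4.6°):
Solar declination: sin δ = sin ε · sin λ_s = sin 66.80° × sin 298.0° = -0.81155, so δ = -54.247°.
cos H₀ = −tan(+4.6°) tan(-54.247°) = 0.1118, H₀ = 1.4588 rad.
Bracket: H₀ sin φ sin δ + cos φ cos δ sin H₀ = 1.4588×0.08020×-0.81155 + 0.99678×0.58429×0.99374 = -0.094948 + 0.578763 = 0.483815.
Q̄ = (S₀/π) × [bracket] = (2115/π) × 0.483815 = 325.72 W/m².
— Configuration B (φ=+4.6°):
Solar longitude: λ_s = 360° × (23 − 85)/303.30 = -73.591°, i.e. -73.591° + 360° = 286.409°.
sin δ = sin 66.80° × sin 286.409° = -0.88170, so δ = -61.848°.
cos H₀ = −tan(+4.6°) tan(-61.848°) = 0.1504, H₀ = 1.4199 rad.
Bracket: H₀ sin φ sin δ + cos φ cos δ sin H₀ = 1.4199×0.08020×-0.88170 + 0.99678×0.47182×0.98863 = -0.100404 + 0.464953 = 0.364549.
Q̄ = (S₀/π) × [bracket] = (2115/π) × 0.364549 = 245.42 W/m².
Ratio Q̄_A / Q̄_B = 325.72 / 245.42 = 1.327.

Q̄_A / Q̄_B ≈ 1.33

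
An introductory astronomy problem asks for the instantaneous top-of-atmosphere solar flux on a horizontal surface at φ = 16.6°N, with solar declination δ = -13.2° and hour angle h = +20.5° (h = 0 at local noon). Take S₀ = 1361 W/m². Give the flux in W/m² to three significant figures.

cos θ_z = sin φ sin δ + cos φ cos δ cos h = -0.065237 + 0.873918 = 0.808681.
Flux = S₀ · cos θ_z = 1361 × 0.808681 = 1101 W/m².

1.10e+03 W/m²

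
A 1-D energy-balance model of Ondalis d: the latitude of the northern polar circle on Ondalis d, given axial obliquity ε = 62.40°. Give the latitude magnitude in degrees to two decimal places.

The polar circle is the lowest latitude that experiences at least one full rotation of continuous daylight at the northern-summer solstice; it lies at |φ| = 90° − ε = 90° − 62.40° = 27.60°.

27.60°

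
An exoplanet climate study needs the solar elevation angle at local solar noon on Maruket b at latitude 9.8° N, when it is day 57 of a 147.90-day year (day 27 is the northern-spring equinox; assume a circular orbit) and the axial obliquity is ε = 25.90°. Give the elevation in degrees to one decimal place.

75.1°

Solar longitude: L_s = 360° × (57 − 27)/147.90 = 73.022°.
sin δ = sin 25.90° × sin 73.022° = 0.41777, so δ = +24.694°.
At local noon the hour angle is zero, so the zenith angle equals |ϕ − δ| = |+9.8° − (+24.694°)| = 14.894°.
Elevation = 90° − 14.894° = 75.1°.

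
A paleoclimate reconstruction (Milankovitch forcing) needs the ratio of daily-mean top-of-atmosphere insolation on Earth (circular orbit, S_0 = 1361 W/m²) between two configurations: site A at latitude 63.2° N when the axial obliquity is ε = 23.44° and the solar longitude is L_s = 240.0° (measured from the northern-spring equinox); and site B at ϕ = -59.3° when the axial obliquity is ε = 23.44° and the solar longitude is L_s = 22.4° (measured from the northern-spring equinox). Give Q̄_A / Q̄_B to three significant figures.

Q̄_A / Q̄_B ≈ 0.183

— Configuration A (ϕ=+63.2°):
Solar declination: sin δ = sin ε · sin L_s = sin 23.44° × sin 240.0° = -0.34449, so δ = -20.151°.
cos h₀ = −tan(+63.2°) tan(-20.151°) = 0.7265, h₀ = 0.7577 rad.
Bracket: h₀ sin ϕ sin δ + cos ϕ cos δ sin h₀ = 0.7577×0.89259×-0.34449 + 0.45088×0.93879×0.68722 = -0.232984 + 0.290888 = 0.057904.
Q̄ = (S_0/π) × [bracket] = (1361/π) × 0.057904 = 25.085 W/m².
— Configuration B (ϕ=-59.3°):
Solar declination: sin δ = sin ε · sin L_s = sin 23.44° × sin 22.4° = 0.15159, so δ = +8.719°.
cos h₀ = −tan(-59.3°) tan(+8.719°) = 0.2583, h₀ = 1.3096 rad.
Bracket: h₀ sin ϕ sin δ + cos ϕ cos δ sin h₀ = 1.3096×-0.85985×0.15159 + 0.51054×0.98844×0.96607 = -0.170699 + 0.487516 = 0.316817.
Q̄ = (S_0/π) × [bracket] = (1361/π) × 0.316817 = 137.25 W/m².
Ratio Q̄_A / Q̄_B = 25.085 / 137.25 = 0.1828.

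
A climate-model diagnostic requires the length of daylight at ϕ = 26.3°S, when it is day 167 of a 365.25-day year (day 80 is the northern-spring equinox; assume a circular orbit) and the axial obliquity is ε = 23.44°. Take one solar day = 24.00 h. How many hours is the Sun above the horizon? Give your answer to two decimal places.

Solar longitude: L_s = 360° × (167 − 80)/365.25 = 85.749°.
sin δ = sin 23.44° × sin 85.749° = 0.39669, so δ = +23.372°.
cos h₀ = −tan ϕ · tan δ = −tan(-26.3°) × tan(+23.372°) = 0.2136, so h₀ = 1.3556 rad = 77.67°.
Daylight = 2h₀/(2π) × 24.00 h = (1.3556/π) × 24.00 = 10.36 h.

10.36 h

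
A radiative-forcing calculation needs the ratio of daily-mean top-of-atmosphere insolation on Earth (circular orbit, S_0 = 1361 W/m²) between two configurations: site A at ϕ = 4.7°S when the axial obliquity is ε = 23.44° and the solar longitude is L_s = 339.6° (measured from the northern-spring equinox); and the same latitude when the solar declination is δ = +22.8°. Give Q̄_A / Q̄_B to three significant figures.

Q̄_A / Q̄_B ≈ 1.16

— Configuration A (ϕ=-4.7°):
Solar declination: sin δ = sin ε · sin L_s = sin 23.44° × sin 339.6° = -0.13866, so δ = -7.970°.
cos h₀ = −tan(-4.7°) tan(-7.970°) = -0.0115, h₀ = 1.5823 rad.
Bracket: h₀ sin ϕ sin δ + cos ϕ cos δ sin h₀ = 1.5823×-0.08194×-0.13866 + 0.99664×0.99034×0.99993 = 0.017978 + 0.986943 = 1.004921.
Q̄ = (S_0/π) × [bracket] = (1361/π) × 1.004921 = 435.35 W/m².
— Configuration B (ϕ=-4.7°):
cos h₀ = −tan(-4.7°) tan(+22.800°) = 0.0346, h₀ = 1.5362 rad.
Bracket: h₀ sin ϕ sin δ + cos ϕ cos δ sin h₀ = 1.5362×-0.08194×0.38752 + 0.99664×0.92186×0.99940 = -0.048780 + 0.918211 = 0.869431.
Q̄ = (S_0/π) × [bracket] = (1361/π) × 0.869431 = 376.65 W/m².
Ratio Q̄_A / Q̄_B = 435.35 / 376.65 = 1.156.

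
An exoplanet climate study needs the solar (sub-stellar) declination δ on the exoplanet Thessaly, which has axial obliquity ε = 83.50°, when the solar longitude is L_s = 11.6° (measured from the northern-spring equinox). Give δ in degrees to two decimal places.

δ = +11.52°

sin δ = sin ε · sin L_s = sin 83.50° × sin 11.6° = 0.199785.
δ = arcsin(0.199785) = +11.52°.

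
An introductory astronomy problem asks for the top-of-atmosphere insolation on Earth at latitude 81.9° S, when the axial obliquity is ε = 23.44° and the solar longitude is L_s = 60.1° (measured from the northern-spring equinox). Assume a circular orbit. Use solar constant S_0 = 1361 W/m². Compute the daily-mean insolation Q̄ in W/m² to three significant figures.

Solar declination: sin δ = sin ε · sin L_s = sin 23.44° × sin 60.1° = 0.34484, so δ = +20.172°.
cos h₀ = −tan(-81.9°) tan(+20.172°) = 2.5813 ≥ 1 ⇒ polar night, h₀ = 0 and Q̄ = 0.

Q̄ ≈ 0.00 W/m²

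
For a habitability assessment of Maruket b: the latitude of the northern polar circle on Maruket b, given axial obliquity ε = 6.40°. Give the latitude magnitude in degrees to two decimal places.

The polar circle is the lowest latitude that experiences at least one full rotation of continuous daylight at the northern-summer solstice; it lies at |φ| = 90° − ε = 90° − 6.40° = 83.60°.

83.60°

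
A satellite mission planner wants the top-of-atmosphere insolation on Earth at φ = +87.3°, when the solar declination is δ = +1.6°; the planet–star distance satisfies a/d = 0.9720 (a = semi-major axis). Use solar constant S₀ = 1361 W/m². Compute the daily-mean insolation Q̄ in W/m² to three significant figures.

cos H₀ = −tan(+87.3°) tan(+1.600°) = -0.5923, H₀ = 2.2047 rad.
Bracket: H₀ sin φ sin δ + cos φ cos δ sin H₀ = 2.2047×0.99889×0.02792 + 0.04711×0.99961×0.80571 = 0.061487 + 0.037942 = 0.099429.
Inverse-square distance factor (a/d)² = 0.9720² = 0.944784.
Q̄ = (S₀/π) × 0.944784 × [bracket] = (1361/π) × 0.944784 × 0.099429 = 40.70 W/m².

Q̄ ≈ 40.7 W/m²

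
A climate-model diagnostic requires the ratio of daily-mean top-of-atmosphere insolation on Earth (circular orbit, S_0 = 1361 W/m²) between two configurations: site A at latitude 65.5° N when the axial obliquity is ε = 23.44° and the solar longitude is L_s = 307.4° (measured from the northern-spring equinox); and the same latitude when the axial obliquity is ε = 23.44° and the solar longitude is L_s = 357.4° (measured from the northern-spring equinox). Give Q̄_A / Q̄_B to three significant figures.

Q̄_A / Q̄_B ≈ 0.135

— Configuration A (ϕ=+65.5°):
Solar declination: sin δ = sin ε · sin L_s = sin 23.44° × sin 307.4° = -0.31601, so δ = -18.422°.
cos h₀ = −tan(+65.5°) tan(-18.422°) = 0.7309, h₀ = 0.7512 rad.
Bracket: h₀ sin ϕ sin δ + cos ϕ cos δ sin h₀ = 0.7512×0.90996×-0.31601 + 0.41469×0.94876×0.68252 = -0.216012 + 0.268532 = 0.052520.
Q̄ = (S_0/π) × [bracket] = (1361/π) × 0.052520 = 22.753 W/m².
— Configuration B (ϕ=+65.5°):
Solar declination: sin δ = sin ε · sin L_s = sin 23.44° × sin 357.4° = -0.01804, so δ = -1.034°.
cos h₀ = −tan(+65.5°) tan(-1.034°) = 0.0396, h₀ = 1.5312 rad.
Bracket: h₀ sin ϕ sin δ + cos ϕ cos δ sin h₀ = 1.5312×0.90996×-0.01804 + 0.41469×0.99984×0.99922 = -0.025136 + 0.414300 = 0.389164.
Q̄ = (S_0/π) × [bracket] = (1361/π) × 0.389164 = 168.59 W/m².
Ratio Q̄_A / Q̄_B = 22.753 / 168.59 = 0.1350.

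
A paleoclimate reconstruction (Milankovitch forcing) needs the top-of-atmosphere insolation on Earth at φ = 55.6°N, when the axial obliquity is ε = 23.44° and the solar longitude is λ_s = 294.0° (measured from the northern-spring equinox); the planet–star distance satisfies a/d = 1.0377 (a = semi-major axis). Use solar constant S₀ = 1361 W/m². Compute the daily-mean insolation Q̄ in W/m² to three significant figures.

Q̄ ≈ 66.9 W/m²

Solar declination: sin δ = sin ε · sin λ_s = sin 23.44° × sin 294.0° = -0.36340, so δ = -21.309°.
cos H₀ = −tan(+55.6°) tan(-21.309°) = 0.5697, H₀ = 0.9647 rad.
Bracket: H₀ sin φ sin δ + cos φ cos δ sin H₀ = 0.9647×0.82511×-0.36340 + 0.56497×0.93163×0.82187 = -0.289260 + 0.432586 = 0.143326.
Inverse-square distance factor (a/d)² = 1.0377² = 1.076821.
Q̄ = (S₀/π) × 1.076821 × [bracket] = (1361/π) × 1.076821 × 0.143326 = 66.86 W/m².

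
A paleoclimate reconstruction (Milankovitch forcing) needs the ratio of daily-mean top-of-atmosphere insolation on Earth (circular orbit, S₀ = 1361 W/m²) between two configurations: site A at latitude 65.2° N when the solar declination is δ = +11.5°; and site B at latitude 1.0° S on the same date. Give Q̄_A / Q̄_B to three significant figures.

— Configuration A (φ=+65.2°):
cos H₀ = −tan(+65.2°) tan(+11.500°) = -0.4403, H₀ = 2.0267 rad.
Bracket: H₀ sin φ sin δ + cos φ cos δ sin H₀ = 2.0267×0.90778×0.19937 + 0.41945×0.97992×0.89785 = 0.366800 + 0.369041 = 0.735841.
Q̄ = (S₀/π) × [bracket] = (1361/π) × 0.735841 = 318.78 W/m².
— Configuration B (φ=-1.0°):
cos H₀ = −tan(-1.0°) tan(+11.500°) = 0.0036, H₀ = 1.5672 rad.
Bracket: H₀ sin φ sin δ + cos φ cos δ sin H₀ = 1.5672×-0.01745×0.19937 + 0.99985×0.97992×0.99999 = -0.005452 + 0.979763 = 0.974311.
Q̄ = (S₀/π) × [bracket] = (1361/π) × 0.974311 = 422.09 W/m².
Ratio Q̄_A / Q̄_B = 318.78 / 422.09 = 0.7552.

Q̄_A / Q̄_B ≈ 0.755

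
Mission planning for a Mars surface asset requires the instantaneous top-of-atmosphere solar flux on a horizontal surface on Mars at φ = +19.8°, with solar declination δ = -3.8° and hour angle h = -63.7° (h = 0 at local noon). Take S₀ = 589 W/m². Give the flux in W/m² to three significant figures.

cos θ_z = sin φ sin δ + cos φ cos δ cos h = -0.022449 + 0.415961 = 0.393512.
Flux = S₀ · cos θ_z = 589 × 0.393512 = 231.8 W/m².

232 W/m²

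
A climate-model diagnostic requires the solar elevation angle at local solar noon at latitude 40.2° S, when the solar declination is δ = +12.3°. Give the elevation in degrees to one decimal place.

37.5°

At local noon the hour angle is zero, so the zenith angle equals |ϕ − δ| = |-40.2° − (+12.300°)| = 52.500°.
Elevation = 90° − 52.500° = 37.5°.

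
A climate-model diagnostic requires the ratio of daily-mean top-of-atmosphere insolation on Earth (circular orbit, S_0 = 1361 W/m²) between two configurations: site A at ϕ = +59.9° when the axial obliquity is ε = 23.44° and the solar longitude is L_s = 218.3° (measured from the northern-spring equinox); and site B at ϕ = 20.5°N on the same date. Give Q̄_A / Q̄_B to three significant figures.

— Configuration A (ϕ=+59.9°):
Solar declination: sin δ = sin ε · sin L_s = sin 23.44° × sin 218.3° = -0.24654, so δ = -14.273°.
cos h₀ = −tan(+59.9°) tan(-14.273°) = 0.4389, h₀ = 1.1165 rad.
Bracket: h₀ sin ϕ sin δ + cos ϕ cos δ sin h₀ = 1.1165×0.86515×-0.24654 + 0.50151×0.96913×0.89856 = -0.238143 + 0.436726 = 0.198583.
Q̄ = (S_0/π) × [bracket] = (1361/π) × 0.198583 = 86.030 W/m².
— Configuration B (ϕ=+20.5°):
cos h₀ = −tan(+20.5°) tan(-14.273°) = 0.0951, h₀ = 1.4755 rad.
Bracket: h₀ sin ϕ sin δ + cos ϕ cos δ sin h₀ = 1.4755×0.35021×-0.24654 + 0.93667×0.96913×0.99547 = -0.127396 + 0.903643 = 0.776247.
Q̄ = (S_0/π) × [bracket] = (1361/π) × 0.776247 = 336.29 W/m².
Ratio Q̄_A / Q̄_B = 86.030 / 336.29 = 0.2558.

Q̄_A / Q̄_B ≈ 0.256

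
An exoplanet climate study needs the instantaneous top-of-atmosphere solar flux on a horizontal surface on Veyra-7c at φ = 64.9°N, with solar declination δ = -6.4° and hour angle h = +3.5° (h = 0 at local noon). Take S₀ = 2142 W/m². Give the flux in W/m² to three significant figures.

cos θ_z = sin φ sin δ + cos φ cos δ cos h = -0.100943 + 0.420769 = 0.319826.
Flux = S₀ · cos θ_z = 2142 × 0.319826 = 685.1 W/m².

685 W/m²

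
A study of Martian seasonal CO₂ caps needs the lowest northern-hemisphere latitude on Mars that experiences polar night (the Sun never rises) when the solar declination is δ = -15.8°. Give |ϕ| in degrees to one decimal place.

Polar night requires cos h₀ = −tan ϕ tan δ ≥ 1, i.e. tan ϕ tan δ ≤ −1.
The boundary is |tan ϕ| · |tan δ| = 1, so |ϕ| = 90° − |δ| = 90° − 15.8° = 74.2° in the northern hemisphere.

|ϕ| = 74.2°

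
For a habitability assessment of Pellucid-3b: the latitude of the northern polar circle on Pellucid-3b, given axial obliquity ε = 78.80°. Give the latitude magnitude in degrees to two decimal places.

The polar circle is the lowest latitude that experiences at least one full rotation of continuous daylight at the northern-summer solstice; it lies at |φ| = 90° − ε = 90° − 78.80° = 11.20°.

11.20°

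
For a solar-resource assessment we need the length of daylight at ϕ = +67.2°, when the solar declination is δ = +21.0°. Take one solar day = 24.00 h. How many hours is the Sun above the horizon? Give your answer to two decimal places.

20.79 h

cos h₀ = −tan ϕ · tan δ = −tan(+67.2°) × tan(+21.000°) = -0.9132, so h₀ = 2.7218 rad = 155.95°.
Daylight = 2h₀/(2π) × 24.00 h = (2.7218/π) × 24.00 = 20.79 h.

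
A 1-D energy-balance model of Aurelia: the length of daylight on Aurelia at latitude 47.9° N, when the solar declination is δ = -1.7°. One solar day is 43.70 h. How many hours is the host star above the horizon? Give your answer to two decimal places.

21.39 h

cos h₀ = −tan ϕ · tan δ = −tan(+47.9°) × tan(-1.700°) = 0.0328, so h₀ = 1.5379 rad = 88.12°.
Daylight = 2h₀/(2π) × 43.70 h = (1.5379/π) × 43.70 = 21.39 h.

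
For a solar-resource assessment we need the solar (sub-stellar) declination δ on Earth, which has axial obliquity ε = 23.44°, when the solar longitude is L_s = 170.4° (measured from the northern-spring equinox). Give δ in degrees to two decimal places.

δ = +3.80°

sin δ = sin ε · sin L_s = sin 23.44° × sin 170.4° = 0.066339.
δ = arcsin(0.066339) = +3.80°.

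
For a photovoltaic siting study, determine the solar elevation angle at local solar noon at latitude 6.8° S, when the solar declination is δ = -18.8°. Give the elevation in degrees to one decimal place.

At local noon the hour angle is zero, so the zenith angle equals |ϕ − δ| = |-6.8° − (-18.800°)| = 12.000°.
Elevation = 90° − 12.000° = 78.0°.

78.0°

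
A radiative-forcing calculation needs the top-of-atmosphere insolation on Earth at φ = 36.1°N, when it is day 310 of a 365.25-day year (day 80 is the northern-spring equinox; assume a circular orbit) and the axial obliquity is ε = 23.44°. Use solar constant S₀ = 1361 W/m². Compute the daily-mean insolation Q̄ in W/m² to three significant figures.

Q̄ ≈ 227 W/m²

Solar longitude: λ_s = 360° × (310 − 80)/365.25 = 226.694°.
sin δ = sin 23.44° × sin 226.694° = -0.28947, so δ = -16.826°.
cos H₀ = −tan(+36.1°) tan(-16.826°) = 0.2205, H₀ = 1.3484 rad.
Bracket: H₀ sin φ sin δ + cos φ cos δ sin H₀ = 1.3484×0.58920×-0.28947 + 0.80799×0.95719×0.97538 = -0.229977 + 0.754359 = 0.524382.
Q̄ = (S₀/π) × [bracket] = (1361/π) × 0.524382 = 227.2 W/m².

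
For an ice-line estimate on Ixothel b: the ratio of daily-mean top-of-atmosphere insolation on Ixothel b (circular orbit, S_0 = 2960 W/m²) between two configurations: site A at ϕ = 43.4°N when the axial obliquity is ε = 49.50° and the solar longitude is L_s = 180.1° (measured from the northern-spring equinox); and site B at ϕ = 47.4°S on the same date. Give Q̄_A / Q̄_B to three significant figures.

— Configuration A (ϕ=+43.4°):
Solar declination: sin δ = sin ε · sin L_s = sin 49.50° × sin 180.1° = -0.00133, so δ = -0.076°.
cos h₀ = −tan(+43.4°) tan(-0.076°) = 0.0013, h₀ = 1.5695 rad.
Bracket: h₀ sin ϕ sin δ + cos ϕ cos δ sin h₀ = 1.5695×0.68709×-0.00133 + 0.72657×1.00000×1.00000 = -0.001434 + 0.726570 = 0.725136.
Q̄ = (S_0/π) × [bracket] = (2960/π) × 0.725136 = 683.22 W/m².
— Configuration B (ϕ=-47.4°):
cos h₀ = −tan(-47.4°) tan(-0.076°) = -0.0014, h₀ = 1.5722 rad.
Bracket: h₀ sin ϕ sin δ + cos ϕ cos δ sin h₀ = 1.5722×-0.73610×-0.00133 + 0.67688×1.00000×1.00000 = 0.001539 + 0.676880 = 0.678419.
Q̄ = (S_0/π) × [bracket] = (2960/π) × 0.678419 = 639.20 W/m².
Ratio Q̄_A / Q̄_B = 683.22 / 639.20 = 1.069.

Q̄_A / Q̄_B ≈ 1.07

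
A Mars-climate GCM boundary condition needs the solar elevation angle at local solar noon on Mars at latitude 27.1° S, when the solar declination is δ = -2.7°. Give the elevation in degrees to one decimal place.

65.6°

At local noon the hour angle is zero, so the zenith angle equals |φ − δ| = |-27.1° − (-2.700°)| = 24.400°.
Elevation = 90° − 24.400° = 65.6°.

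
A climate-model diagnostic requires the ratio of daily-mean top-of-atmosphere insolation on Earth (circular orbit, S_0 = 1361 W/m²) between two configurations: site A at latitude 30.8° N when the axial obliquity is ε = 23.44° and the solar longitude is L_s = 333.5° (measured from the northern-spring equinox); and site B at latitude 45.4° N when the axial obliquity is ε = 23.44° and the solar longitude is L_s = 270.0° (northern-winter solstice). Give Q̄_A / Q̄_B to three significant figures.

— Configuration A (ϕ=+30.8°):
Solar declination: sin δ = sin ε · sin L_s = sin 23.44° × sin 333.5° = -0.17749, so δ = -10.224°.
cos h₀ = −tan(+30.8°) tan(-10.224°) = 0.1075, h₀ = 1.4631 rad.
Bracket: h₀ sin ϕ sin δ + cos ϕ cos δ sin h₀ = 1.4631×0.51204×-0.17749 + 0.85896×0.98412×0.99420 = -0.132969 + 0.840417 = 0.707448.
Q̄ = (S_0/π) × [bracket] = (1361/π) × 0.707448 = 306.48 W/m².
— Configuration B (ϕ=+45.4°):
Solar declination: sin δ = sin ε · sin L_s = sin 23.44° × sin 270.0° = -0.39779, so δ = -23.440°.
cos h₀ = −tan(+45.4°) tan(-23.440°) = 0.4397, h₀ = 1.1156 rad.
Bracket: h₀ sin ϕ sin δ + cos ϕ cos δ sin h₀ = 1.1156×0.71203×-0.39779 + 0.70215×0.91748×0.89816 = -0.315981 + 0.578602 = 0.262621.
Q̄ = (S_0/π) × [bracket] = (1361/π) × 0.262621 = 113.77 W/m².
Ratio Q̄_A / Q̄_B = 306.48 / 113.77 = 2.694.

Q̄_A / Q̄_B ≈ 2.69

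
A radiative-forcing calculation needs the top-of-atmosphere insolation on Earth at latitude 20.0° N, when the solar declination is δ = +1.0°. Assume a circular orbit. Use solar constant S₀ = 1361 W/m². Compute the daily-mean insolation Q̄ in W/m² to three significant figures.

Q̄ ≈ 411 W/m²

cos H₀ = −tan(+20.0°) tan(+1.000°) = -0.0064, H₀ = 1.5771 rad.
Bracket: H₀ sin φ sin δ + cos φ cos δ sin H₀ = 1.5771×0.34202×0.01745 + 0.93969×0.99985×0.99998 = 0.009413 + 0.939530 = 0.948943.
Q̄ = (S₀/π) × [bracket] = (1361/π) × 0.948943 = 411.1 W/m².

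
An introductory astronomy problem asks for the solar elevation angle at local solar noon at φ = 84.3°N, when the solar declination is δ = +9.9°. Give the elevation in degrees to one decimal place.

At local noon the hour angle is zero, so the zenith angle equals |φ − δ| = |+84.3° − (+9.900°)| = 74.400°.
Elevation = 90° − 74.400° = 15.6°.

15.6°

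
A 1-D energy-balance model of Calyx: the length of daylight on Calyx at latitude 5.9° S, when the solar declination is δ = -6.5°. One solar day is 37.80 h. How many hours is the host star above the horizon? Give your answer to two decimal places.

cos H₀ = −tan φ · tan δ = −tan(-5.9°) × tan(-6.500°) = -0.0118, so H₀ = 1.5826 rad = 90.67°.
Daylight = 2H₀/(2π) × 37.80 h = (1.5826/π) × 37.80 = 19.04 h.

19.04 h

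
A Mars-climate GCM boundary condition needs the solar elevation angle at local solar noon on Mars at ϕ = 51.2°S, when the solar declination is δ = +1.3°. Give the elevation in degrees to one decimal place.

37.5°

At local noon the hour angle is zero, so the zenith angle equals |ϕ − δ| = |-51.2° − (+1.300°)| = 52.500°.
Elevation = 90° − 52.500° = 37.5°.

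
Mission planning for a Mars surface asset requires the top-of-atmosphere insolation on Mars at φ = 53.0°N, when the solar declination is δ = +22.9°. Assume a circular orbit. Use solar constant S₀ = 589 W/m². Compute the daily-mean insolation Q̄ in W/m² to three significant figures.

cos H₀ = −tan(+53.0°) tan(+22.900°) = -0.5606, H₀ = 2.1659 rad.
Bracket: H₀ sin φ sin δ + cos φ cos δ sin H₀ = 2.1659×0.79864×0.38912 + 0.60182×0.92119×0.82811 = 0.673090 + 0.459096 = 1.132186.
Q̄ = (S₀/π) × [bracket] = (589/π) × 1.132186 = 212.3 W/m².

Q̄ ≈ 212 W/m²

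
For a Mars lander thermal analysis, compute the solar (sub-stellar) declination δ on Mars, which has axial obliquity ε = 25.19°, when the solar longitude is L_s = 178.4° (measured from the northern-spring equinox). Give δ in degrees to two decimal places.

δ = +0.68°

sin δ = sin ε · sin L_s = sin 25.19° × sin 178.4° = 0.011884.
δ = arcsin(0.011884) = +0.68°.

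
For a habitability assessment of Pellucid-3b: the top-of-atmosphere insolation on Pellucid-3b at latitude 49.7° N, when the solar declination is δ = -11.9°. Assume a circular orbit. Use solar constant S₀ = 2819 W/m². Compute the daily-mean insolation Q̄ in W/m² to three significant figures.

Q̄ ≈ 364 W/m²

cos H₀ = −tan(+49.7°) tan(-11.900°) = 0.2485, H₀ = 1.3197 rad.
Bracket: H₀ sin φ sin δ + cos φ cos δ sin H₀ = 1.3197×0.76267×-0.20620 + 0.64679×0.97851×0.96864 = -0.207539 + 0.613043 = 0.405504.
Q̄ = (S₀/π) × [bracket] = (2819/π) × 0.405504 = 363.9 W/m².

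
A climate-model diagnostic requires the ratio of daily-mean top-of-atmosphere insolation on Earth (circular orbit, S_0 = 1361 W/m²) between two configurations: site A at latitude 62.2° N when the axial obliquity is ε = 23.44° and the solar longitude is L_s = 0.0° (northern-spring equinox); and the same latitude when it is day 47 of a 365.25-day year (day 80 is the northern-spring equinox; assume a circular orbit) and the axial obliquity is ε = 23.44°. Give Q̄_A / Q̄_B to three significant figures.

Q̄_A / Q̄_B ≈ 2.35

— Configuration A (ϕ=+62.2°):
Solar declination: sin δ = sin ε · sin L_s = sin 23.44° × sin 0.0° = 0.00000, so δ = +0.000°.
cos h₀ = −tan(+62.2°) tan(+0.000°) = -0.0000, h₀ = 1.5708 rad.
Bracket: h₀ sin ϕ sin δ + cos ϕ cos δ sin h₀ = 1.5708×0.88458×0.00000 + 0.46639×1.00000×1.00000 = 0.000000 + 0.466390 = 0.466390.
Q̄ = (S_0/π) × [bracket] = (1361/π) × 0.466390 = 202.05 W/m².
— Configuration B (ϕ=+62.2°):
Solar longitude: L_s = 360° × (47 − 80)/365.25 = -32.526°, i.e. -32.526° + 360° = 327.474°.
sin δ = sin 23.44° × sin 327.474° = -0.21388, so δ = -12.350°.
cos h₀ = −tan(+62.2°) tan(-12.350°) = 0.4153, h₀ = 1.1426 rad.
Bracket: h₀ sin ϕ sin δ + cos ϕ cos δ sin h₀ = 1.1426×0.88458×-0.21388 + 0.46639×0.97686×0.90970 = -0.216173 + 0.414457 = 0.198284.
Q̄ = (S_0/π) × [bracket] = (1361/π) × 0.198284 = 85.901 W/m².
Ratio Q̄_A / Q̄_B = 202.05 / 85.901 = 2.352.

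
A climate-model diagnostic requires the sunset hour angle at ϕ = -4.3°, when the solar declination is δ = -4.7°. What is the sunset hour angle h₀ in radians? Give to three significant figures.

cos h₀ = −tan ϕ · tan δ = −tan(-4.3°) × tan(-4.700°) = -0.0062, so h₀ = 1.5770 rad = 90.35°.

h₀ = 1.58 rad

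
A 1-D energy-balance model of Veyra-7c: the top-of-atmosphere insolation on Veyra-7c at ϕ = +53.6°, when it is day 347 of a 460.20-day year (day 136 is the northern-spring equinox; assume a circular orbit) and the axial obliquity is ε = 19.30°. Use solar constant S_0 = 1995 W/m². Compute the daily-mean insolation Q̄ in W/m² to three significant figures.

Q̄ ≈ 446 W/m²

Solar longitude: L_s = 360° × (347 − 136)/460.20 = 165.059°.
sin δ = sin 19.30° × sin 165.059° = 0.08522, so δ = +4.888°.
cos h₀ = −tan(+53.6°) tan(+4.888°) = -0.1160, h₀ = 1.6871 rad.
Bracket: h₀ sin ϕ sin δ + cos ϕ cos δ sin h₀ = 1.6871×0.80489×0.08522 + 0.59342×0.99636×0.99325 = 0.115723 + 0.587269 = 0.702992.
Q̄ = (S_0/π) × [bracket] = (1995/π) × 0.702992 = 446.4 W/m².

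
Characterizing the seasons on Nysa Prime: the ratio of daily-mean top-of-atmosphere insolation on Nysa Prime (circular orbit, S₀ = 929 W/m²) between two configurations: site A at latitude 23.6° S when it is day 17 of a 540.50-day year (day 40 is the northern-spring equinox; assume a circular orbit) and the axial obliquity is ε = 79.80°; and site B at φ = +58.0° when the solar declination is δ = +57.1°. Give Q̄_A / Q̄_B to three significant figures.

— Configuration A (φ=-23.6°):
Solar longitude: λ_s = 360° × (17 − 40)/540.50 = -15.319°, i.e. -15.319° + 360° = 344.681°.
sin δ = sin 79.80° × sin 344.681° = -0.26002, so δ = -15.071°.
cos H₀ = −tan(-23.6°) tan(-15.071°) = -0.1176, H₀ = 1.6887 rad.
Bracket: H₀ sin φ sin δ + cos φ cos δ sin H₀ = 1.6887×-0.40035×-0.26002 + 0.91636×0.96560×0.99306 = 0.175792 + 0.878696 = 1.054488.
Q̄ = (S₀/π) × [bracket] = (929/π) × 1.054488 = 311.82 W/m².
— Configuration B (φ=+58.0°):
cos H₀ = −tan(+58.0°) tan(+57.100°) = -2.4737 ≤ −1 ⇒ polar day, H₀ = π.
Bracket: H₀ sin φ sin δ + cos φ cos δ sin H₀ = 3.1416×0.84805×0.83962 + 0.52992×0.54317×0.00000 = 2.236944 + 0.000000 = 2.236944.
Q̄ = (S₀/π) × [bracket] = (929/π) × 2.236944 = 661.49 W/m².
Ratio Q̄_A / Q̄_B = 311.82 / 661.49 = 0.4714.

Q̄_A / Q̄_B ≈ 0.471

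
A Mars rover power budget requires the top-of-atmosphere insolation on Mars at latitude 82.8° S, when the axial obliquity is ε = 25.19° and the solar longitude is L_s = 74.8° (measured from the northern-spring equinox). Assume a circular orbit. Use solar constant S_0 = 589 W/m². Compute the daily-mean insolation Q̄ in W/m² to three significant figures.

Solar declination: sin δ = sin ε · sin L_s = sin 25.19° × sin 74.8° = 0.41073, so δ = +24.251°.
cos h₀ = −tan(-82.8°) tan(+24.251°) = 3.5659 ≥ 1 ⇒ polar night, h₀ = 0 and Q̄ = 0.

Q̄ ≈ 0.00 W/m²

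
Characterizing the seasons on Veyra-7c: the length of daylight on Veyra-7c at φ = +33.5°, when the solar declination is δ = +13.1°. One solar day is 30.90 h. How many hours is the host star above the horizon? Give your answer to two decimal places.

cos H₀ = −tan φ · tan δ = −tan(+33.5°) × tan(+13.100°) = -0.1540, so H₀ = 1.7254 rad = 98.86°.
Daylight = 2H₀/(2π) × 30.90 h = (1.7254/π) × 30.90 = 16.97 h.

16.97 h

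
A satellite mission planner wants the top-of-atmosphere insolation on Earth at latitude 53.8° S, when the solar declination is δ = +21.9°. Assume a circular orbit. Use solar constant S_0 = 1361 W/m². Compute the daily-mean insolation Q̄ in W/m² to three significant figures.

cos h₀ = −tan(-53.8°) tan(+21.900°) = 0.5493, h₀ = 0.9893 rad.
Bracket: h₀ sin ϕ sin δ + cos ϕ cos δ sin h₀ = 0.9893×-0.80696×0.37299 + 0.59061×0.92784×0.83565 = -0.297767 + 0.457929 = 0.160162.
Q̄ = (S_0/π) × [bracket] = (1361/π) × 0.160162 = 69.39 W/m².

Q̄ ≈ 69.4 W/m²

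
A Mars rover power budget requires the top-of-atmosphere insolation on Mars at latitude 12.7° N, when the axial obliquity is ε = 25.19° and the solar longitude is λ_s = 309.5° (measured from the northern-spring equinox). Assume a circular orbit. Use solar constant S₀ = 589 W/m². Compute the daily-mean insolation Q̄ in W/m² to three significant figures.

Q̄ ≈ 152 W/m²

Solar declination: sin δ = sin ε · sin λ_s = sin 25.19° × sin 309.5° = -0.32842, so δ = -19.173°.
cos H₀ = −tan(+12.7°) tan(-19.173°) = 0.0784, H₀ = 1.4924 rad.
Bracket: H₀ sin φ sin δ + cos φ cos δ sin H₀ = 1.4924×0.21985×-0.32842 + 0.97553×0.94453×0.99693 = -0.107756 + 0.918589 = 0.810833.
Q̄ = (S₀/π) × [bracket] = (589/π) × 0.810833 = 152.0 W/m².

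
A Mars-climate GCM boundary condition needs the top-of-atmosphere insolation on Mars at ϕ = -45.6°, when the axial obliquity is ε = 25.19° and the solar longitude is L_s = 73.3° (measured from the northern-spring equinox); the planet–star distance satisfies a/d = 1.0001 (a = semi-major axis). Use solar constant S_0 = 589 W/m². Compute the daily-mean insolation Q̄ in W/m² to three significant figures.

Solar declination: sin δ = sin ε · sin L_s = sin 25.19° × sin 73.3° = 0.40767, so δ = +24.059°.
cos h₀ = −tan(-45.6°) tan(+24.059°) = 0.4559, h₀ = 1.0974 rad.
Bracket: h₀ sin ϕ sin δ + cos ϕ cos δ sin h₀ = 1.0974×-0.71447×0.40767 + 0.69966×0.91313×0.89003 = -0.319637 + 0.568623 = 0.248986.
Inverse-square distance factor (a/d)² = 1.0001² = 1.000200.
Q̄ = (S_0/π) × 1.000200 × [bracket] = (589/π) × 1.000200 × 0.248986 = 46.69 W/m².

Q̄ ≈ 46.7 W/m²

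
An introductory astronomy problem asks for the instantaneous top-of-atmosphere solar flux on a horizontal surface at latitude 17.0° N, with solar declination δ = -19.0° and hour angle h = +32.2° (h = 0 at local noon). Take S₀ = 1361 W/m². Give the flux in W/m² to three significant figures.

912 W/m²

cos θ_z = sin φ sin δ + cos φ cos δ cos h = -0.095187 + 0.765131 = 0.669944.
Flux = S₀ · cos θ_z = 1361 × 0.669944 = 911.8 W/m².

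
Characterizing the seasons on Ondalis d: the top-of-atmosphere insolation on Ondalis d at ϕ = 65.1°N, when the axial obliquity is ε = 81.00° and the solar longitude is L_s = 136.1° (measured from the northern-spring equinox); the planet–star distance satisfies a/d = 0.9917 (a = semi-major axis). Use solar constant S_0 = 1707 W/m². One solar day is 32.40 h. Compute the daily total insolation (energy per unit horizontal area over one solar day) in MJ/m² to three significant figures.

Solar declination: sin δ = sin ε · sin L_s = sin 81.00° × sin 136.1° = 0.68486, so δ = +43.225°.
cos h₀ = −tan(+65.1°) tan(+43.225°) = -2.0248 ≤ −1 ⇒ polar day, h₀ = π.
Bracket: h₀ sin ϕ sin δ + cos ϕ cos δ sin h₀ = 3.1416×0.90704×0.68486 + 0.42104×0.72867×0.00000 = 1.951548 + 0.000000 = 1.951548.
Inverse-square distance factor (a/d)² = 0.9917² = 0.983469.
Q̄ = (S_0/π) × 0.983469 × [bracket] = (1707/π) × 0.983469 × 1.951548 = 1042.9 W/m².
Daily total = Q̄ × 32.40 h × 3600 s/h = 1042.9 × 32.40 × 3600 / 10⁶ = 121.6 MJ/m².

122 MJ/m²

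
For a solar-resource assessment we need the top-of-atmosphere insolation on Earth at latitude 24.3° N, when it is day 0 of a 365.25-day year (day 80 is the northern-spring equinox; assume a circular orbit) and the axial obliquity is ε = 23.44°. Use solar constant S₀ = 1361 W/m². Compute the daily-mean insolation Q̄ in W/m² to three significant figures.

Q̄ ≈ 261 W/m²

Solar longitude: λ_s = 360° × (0 − 80)/365.25 = -78.850°, i.e. -78.850° + 360° = 281.150°.
sin δ = sin 23.44° × sin 281.150° = -0.39028, so δ = -22.972°.
cos H₀ = −tan(+24.3°) tan(-22.972°) = 0.1914, H₀ = 1.3782 rad.
Bracket: H₀ sin φ sin δ + cos φ cos δ sin H₀ = 1.3782×0.41151×-0.39028 + 0.91140×0.92070×0.98151 = -0.221345 + 0.823611 = 0.602266.
Q̄ = (S₀/π) × [bracket] = (1361/π) × 0.602266 = 260.9 W/m².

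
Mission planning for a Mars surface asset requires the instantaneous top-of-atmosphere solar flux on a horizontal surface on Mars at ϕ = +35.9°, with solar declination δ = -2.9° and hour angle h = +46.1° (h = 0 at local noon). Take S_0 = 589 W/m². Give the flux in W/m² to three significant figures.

cos θ_z = sin ϕ sin δ + cos ϕ cos δ cos h = -0.029666 + 0.560965 = 0.531299.
Flux = S_0 · cos θ_z = 589 × 0.531299 = 312.9 W/m².

313 W/m²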